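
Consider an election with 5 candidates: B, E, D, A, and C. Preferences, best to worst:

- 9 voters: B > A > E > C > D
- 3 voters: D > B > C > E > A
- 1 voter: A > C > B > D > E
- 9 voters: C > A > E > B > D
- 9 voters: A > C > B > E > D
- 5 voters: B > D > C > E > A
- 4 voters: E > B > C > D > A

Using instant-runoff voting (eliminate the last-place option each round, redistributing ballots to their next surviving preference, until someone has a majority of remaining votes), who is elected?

B

Round 1: B 14, E 4, D 3, A 10, C 9. Eliminate D.
Round 2: B 17, E 4, A 10, C 9. Eliminate E.
Round 3: B 21, A 10, C 9. B has a majority.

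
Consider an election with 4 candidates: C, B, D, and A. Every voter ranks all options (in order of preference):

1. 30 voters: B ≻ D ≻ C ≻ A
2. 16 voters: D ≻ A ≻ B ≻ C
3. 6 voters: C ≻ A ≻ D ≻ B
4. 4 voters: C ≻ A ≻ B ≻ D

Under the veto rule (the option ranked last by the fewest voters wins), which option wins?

D

Last-place votes: C 16, B 6, D 4, A 30.
D is ranked last by the fewest voters, so D wins.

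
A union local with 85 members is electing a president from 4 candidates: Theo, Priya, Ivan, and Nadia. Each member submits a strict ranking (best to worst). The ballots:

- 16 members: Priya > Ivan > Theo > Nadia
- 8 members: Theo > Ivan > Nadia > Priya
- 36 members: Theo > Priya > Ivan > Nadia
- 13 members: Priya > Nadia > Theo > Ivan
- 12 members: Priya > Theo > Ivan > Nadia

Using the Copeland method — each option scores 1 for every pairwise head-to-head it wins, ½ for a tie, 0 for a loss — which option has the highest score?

Theo

Theo: beats Priya, Ivan, and Nadia → score 3.
Priya: beats Ivan and Nadia; loses to Theo → score 2.
Ivan: beats Nadia; loses to Theo and Priya → score 1.
Nadia: loses to Theo, Priya, and Ivan → score 0.
Theo has the best pairwise record.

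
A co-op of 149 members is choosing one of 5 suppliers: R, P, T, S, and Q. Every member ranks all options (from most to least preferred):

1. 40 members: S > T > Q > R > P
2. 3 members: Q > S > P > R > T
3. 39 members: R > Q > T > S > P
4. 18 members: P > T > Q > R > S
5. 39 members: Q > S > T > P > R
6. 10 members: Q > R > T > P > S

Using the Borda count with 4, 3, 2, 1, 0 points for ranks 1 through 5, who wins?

Q

R: 40·1 + 3·1 + 39·4 + 18·1 + 39·0 + 10·3 = 247
P: 40·0 + 3·2 + 39·0 + 18·4 + 39·1 + 10·1 = 127
T: 40·3 + 3·0 + 39·2 + 18·3 + 39·2 + 10·2 = 350
S: 40·4 + 3·3 + 39·1 + 18·0 + 39·3 + 10·0 = 325
Q: 40·2 + 3·4 + 39·3 + 18·2 + 39·4 + 10·4 = 441
Q has the highest Borda score (441).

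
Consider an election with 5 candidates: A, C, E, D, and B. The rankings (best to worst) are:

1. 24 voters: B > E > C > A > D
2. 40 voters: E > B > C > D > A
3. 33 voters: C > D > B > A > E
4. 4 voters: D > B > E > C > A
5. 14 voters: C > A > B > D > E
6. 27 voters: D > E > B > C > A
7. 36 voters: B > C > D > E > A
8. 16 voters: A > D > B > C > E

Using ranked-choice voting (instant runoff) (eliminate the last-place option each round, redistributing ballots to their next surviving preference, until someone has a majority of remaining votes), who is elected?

Round 1: A 16, C 47, E 40, D 31, B 60. Eliminate A.
Round 2: C 47, E 40, D 47, B 60. Eliminate E.
Round 3: C 47, D 47, B 100. B has a majority.

B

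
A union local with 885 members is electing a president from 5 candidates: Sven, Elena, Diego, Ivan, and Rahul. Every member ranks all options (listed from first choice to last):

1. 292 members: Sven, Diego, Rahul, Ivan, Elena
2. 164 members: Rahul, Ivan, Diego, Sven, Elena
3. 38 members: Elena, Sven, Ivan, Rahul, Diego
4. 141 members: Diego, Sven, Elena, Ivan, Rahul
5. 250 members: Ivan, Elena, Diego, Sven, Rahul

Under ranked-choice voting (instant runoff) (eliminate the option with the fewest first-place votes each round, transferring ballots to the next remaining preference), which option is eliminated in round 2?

Round 1: Sven 292, Elena 38, Diego 141, Ivan 250, Rahul 164. Eliminate Elena.
Round 2: Sven 330, Diego 141, Ivan 250, Rahul 164. Eliminate Diego.

Diego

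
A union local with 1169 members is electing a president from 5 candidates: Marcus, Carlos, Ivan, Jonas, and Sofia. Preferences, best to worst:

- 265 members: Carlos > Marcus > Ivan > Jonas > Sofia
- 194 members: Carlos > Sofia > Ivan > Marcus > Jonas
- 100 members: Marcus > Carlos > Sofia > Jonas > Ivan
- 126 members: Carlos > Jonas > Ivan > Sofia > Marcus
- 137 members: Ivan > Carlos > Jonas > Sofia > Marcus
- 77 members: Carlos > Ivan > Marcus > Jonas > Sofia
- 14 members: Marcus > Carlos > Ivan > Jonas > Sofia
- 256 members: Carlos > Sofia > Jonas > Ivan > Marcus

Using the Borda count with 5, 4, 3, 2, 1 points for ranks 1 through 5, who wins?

Carlos

Marcus: 265·4 + 194·2 + 100·5 + 126·1 + 137·1 + 77·3 + 14·5 + 256·1 = 2768
Carlos: 265·5 + 194·5 + 100·4 + 126·5 + 137·4 + 77·5 + 14·4 + 256·5 = 5594
Ivan: 265·3 + 194·3 + 100·1 + 126·3 + 137·5 + 77·4 + 14·3 + 256·2 = 3402
Jonas: 265·2 + 194·1 + 100·2 + 126·4 + 137·3 + 77·2 + 14·2 + 256·3 = 2789
Sofia: 265·1 + 194·4 + 100·3 + 126·2 + 137·2 + 77·1 + 14·1 + 256·4 = 2982
Carlos has the highest Borda score (5594).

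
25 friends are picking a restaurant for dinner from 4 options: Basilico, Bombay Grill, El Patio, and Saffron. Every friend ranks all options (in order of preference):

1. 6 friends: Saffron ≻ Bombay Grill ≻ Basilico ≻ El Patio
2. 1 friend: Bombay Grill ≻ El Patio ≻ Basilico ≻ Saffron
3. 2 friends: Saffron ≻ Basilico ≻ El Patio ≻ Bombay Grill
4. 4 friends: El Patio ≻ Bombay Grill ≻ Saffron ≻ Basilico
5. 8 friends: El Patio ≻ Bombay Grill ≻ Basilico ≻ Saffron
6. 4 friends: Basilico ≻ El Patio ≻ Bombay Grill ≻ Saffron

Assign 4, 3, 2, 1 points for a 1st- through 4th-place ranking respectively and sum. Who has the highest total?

Basilico: 6·2 + 1·2 + 2·3 + 4·1 + 8·2 + 4·4 = 56
Bombay Grill: 6·3 + 1·4 + 2·1 + 4·3 + 8·3 + 4·2 = 68
El Patio: 6·1 + 1·3 + 2·2 + 4·4 + 8·4 + 4·3 = 73
Saffron: 6·4 + 1·1 + 2·4 + 4·2 + 8·1 + 4·1 = 53
El Patio has the highest Borda score (73).

El Patio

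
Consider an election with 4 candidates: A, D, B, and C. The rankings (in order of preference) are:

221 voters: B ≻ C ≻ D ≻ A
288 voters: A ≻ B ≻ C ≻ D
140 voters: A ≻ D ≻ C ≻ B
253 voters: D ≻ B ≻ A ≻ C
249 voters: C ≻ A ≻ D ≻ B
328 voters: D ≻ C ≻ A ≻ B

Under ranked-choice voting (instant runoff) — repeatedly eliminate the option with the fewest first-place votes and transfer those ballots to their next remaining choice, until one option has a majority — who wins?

C

Round 1: A 428, D 581, B 221, C 249. Eliminate B.
Round 2: A 428, D 581, C 470. Eliminate A.
Round 3: D 721, C 758. C has a majority.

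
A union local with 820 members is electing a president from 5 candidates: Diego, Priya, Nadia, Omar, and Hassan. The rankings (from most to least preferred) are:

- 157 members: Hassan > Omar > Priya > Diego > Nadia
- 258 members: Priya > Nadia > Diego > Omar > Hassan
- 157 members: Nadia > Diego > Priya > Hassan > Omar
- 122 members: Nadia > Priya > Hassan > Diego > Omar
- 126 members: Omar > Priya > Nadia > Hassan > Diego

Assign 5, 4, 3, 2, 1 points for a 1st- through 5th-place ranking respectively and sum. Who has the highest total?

Priya

Diego: 157·2 + 258·3 + 157·4 + 122·2 + 126·1 = 2086
Priya: 157·3 + 258·5 + 157·3 + 122·4 + 126·4 = 3224
Nadia: 157·1 + 258·4 + 157·5 + 122·5 + 126·3 = 2962
Omar: 157·4 + 258·2 + 157·1 + 122·1 + 126·5 = 2053
Hassan: 157·5 + 258·1 + 157·2 + 122·3 + 126·2 = 1975
Priya has the highest Borda score (3224).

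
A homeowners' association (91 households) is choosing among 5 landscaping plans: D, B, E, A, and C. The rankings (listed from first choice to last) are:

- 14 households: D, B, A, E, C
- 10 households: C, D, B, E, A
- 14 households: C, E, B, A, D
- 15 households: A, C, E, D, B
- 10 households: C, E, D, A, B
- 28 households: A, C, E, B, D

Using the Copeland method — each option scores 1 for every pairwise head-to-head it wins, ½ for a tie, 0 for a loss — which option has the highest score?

D: beats B; loses to E, A, and C → score 1.
B: loses to D, E, A, and C → score 0.
E: beats D and B; loses to A and C → score 2.
A: beats D, B, E, and C → score 4.
C: beats D, B, and E; loses to A → score 3.
A has the best pairwise record.

A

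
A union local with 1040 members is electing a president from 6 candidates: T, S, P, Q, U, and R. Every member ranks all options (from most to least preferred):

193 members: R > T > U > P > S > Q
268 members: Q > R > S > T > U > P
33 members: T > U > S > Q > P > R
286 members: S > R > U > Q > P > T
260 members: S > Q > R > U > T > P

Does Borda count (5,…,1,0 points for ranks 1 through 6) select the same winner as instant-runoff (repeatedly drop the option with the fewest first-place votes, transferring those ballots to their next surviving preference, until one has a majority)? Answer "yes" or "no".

no

Borda — scores: T 1733, S 3826, P 705, Q 3018, U 2357, R 3961. Winner: R.
Instant-runoff — R1 T 33, S 546, P 0, Q 268, U 0, R 193 (S winner). Winner: S.
The two methods disagree.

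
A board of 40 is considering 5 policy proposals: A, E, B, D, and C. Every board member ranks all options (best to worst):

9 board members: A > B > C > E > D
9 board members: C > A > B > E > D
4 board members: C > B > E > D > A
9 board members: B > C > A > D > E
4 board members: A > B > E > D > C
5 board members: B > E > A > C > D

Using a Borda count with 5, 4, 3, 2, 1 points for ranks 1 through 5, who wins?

B

A: 9·5 + 9·4 + 4·1 + 9·3 + 4·5 + 5·3 = 147
E: 9·2 + 9·2 + 4·3 + 9·1 + 4·3 + 5·4 = 89
B: 9·4 + 9·3 + 4·4 + 9·5 + 4·4 + 5·5 = 165
D: 9·1 + 9·1 + 4·2 + 9·2 + 4·2 + 5·1 = 57
C: 9·3 + 9·5 + 4·5 + 9·4 + 4·1 + 5·2 = 142
B has the highest Borda score (165).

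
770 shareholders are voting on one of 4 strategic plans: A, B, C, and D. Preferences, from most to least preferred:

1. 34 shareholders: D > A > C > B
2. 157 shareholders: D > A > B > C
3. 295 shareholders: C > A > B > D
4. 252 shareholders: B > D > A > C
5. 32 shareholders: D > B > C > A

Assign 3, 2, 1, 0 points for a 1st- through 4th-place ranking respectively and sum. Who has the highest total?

B

A: 34·2 + 157·2 + 295·2 + 252·1 + 32·0 = 1224
B: 34·0 + 157·1 + 295·1 + 252·3 + 32·2 = 1272
C: 34·1 + 157·0 + 295·3 + 252·0 + 32·1 = 951
D: 34·3 + 157·3 + 295·0 + 252·2 + 32·3 = 1173
B has the highest Borda score (1272).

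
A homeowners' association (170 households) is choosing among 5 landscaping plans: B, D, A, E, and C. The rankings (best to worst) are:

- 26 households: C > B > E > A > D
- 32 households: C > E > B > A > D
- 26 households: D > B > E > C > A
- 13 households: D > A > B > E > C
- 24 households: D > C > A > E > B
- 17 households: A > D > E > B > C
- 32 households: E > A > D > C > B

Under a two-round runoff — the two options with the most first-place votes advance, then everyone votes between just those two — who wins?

D

Round 1 first-place votes: B 0, D 63, A 17, E 32, C 58.
D and C advance.
Runoff: D is preferred to C by 112 voters; C by 58.
D wins the runoff.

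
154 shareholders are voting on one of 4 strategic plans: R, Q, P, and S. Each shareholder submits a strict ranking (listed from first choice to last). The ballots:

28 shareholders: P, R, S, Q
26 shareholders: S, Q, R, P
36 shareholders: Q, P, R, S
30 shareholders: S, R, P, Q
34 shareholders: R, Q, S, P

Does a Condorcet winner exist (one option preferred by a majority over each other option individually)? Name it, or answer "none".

R vs Q: 92–62 for R.
R vs P: 90–64 for R.
R vs S: 98–56 for R.
R beats every other option head-to-head.

R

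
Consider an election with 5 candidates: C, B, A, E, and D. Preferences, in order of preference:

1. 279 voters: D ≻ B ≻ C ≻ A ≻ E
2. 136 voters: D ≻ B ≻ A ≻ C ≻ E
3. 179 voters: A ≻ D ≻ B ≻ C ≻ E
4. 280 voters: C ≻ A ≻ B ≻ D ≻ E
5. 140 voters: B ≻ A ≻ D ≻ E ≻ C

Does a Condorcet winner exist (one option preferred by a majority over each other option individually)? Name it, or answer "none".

none

Checking pairwise contests:
B beats C 734–280.
D beats B 594–420.
C beats A 559–455.
C beats E 874–140.
A beats D 599–415.
Every option loses at least one head-to-head, so there is no Condorcet winner.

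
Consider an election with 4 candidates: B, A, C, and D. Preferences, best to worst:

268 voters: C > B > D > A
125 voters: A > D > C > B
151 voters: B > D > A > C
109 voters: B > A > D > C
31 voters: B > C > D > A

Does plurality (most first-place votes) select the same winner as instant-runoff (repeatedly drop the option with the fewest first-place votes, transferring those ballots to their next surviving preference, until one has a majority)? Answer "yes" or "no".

Plurality — first-place votes: B 291, A 125, C 268, D 0. Winner: B.
Instant-runoff — R1 B 291, A 125, C 268, D 0 (D out); R2 B 291, A 125, C 268 (A out); R3 B 291, C 393 (C winner). Winner: C.
The two methods disagree.

no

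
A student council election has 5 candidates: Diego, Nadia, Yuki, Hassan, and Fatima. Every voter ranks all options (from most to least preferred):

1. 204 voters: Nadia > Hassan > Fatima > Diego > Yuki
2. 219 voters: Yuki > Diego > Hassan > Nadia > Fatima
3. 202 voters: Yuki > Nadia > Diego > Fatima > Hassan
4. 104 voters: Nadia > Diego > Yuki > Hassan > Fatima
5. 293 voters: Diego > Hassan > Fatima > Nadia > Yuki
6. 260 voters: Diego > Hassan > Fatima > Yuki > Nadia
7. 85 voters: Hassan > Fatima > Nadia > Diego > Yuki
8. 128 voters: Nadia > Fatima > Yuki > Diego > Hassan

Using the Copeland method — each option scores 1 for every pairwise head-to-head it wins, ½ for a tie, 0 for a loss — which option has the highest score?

Diego

Diego: beats Nadia, Yuki, Hassan, and Fatima → score 4.
Nadia: beats Yuki and Fatima; loses to Diego and Hassan → score 2.
Yuki: loses to Diego, Nadia, Hassan, and Fatima → score 0.
Hassan: beats Nadia, Yuki, and Fatima; loses to Diego → score 3.
Fatima: beats Yuki; loses to Diego, Nadia, and Hassan → score 1.
Diego has the best pairwise record.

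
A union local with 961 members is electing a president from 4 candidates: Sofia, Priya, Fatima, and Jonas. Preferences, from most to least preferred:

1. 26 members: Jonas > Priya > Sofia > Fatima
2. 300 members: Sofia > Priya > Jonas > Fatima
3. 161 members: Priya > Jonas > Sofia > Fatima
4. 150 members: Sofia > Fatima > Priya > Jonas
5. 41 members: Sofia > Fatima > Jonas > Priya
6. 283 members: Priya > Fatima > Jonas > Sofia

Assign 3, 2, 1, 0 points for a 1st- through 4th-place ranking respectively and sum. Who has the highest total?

Sofia: 26·1 + 300·3 + 161·1 + 150·3 + 41·3 + 283·0 = 1660
Priya: 26·2 + 300·2 + 161·3 + 150·1 + 41·0 + 283·3 = 2134
Fatima: 26·0 + 300·0 + 161·0 + 150·2 + 41·2 + 283·2 = 948
Jonas: 26·3 + 300·1 + 161·2 + 150·0 + 41·1 + 283·1 = 1024
Priya has the highest Borda score (2134).

Priya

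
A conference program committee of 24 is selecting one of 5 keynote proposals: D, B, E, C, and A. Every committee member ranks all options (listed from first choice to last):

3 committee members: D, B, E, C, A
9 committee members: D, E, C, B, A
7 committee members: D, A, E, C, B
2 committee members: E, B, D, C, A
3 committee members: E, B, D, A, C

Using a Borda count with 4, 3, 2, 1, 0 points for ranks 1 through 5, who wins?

D: 3·4 + 9·4 + 7·4 + 2·2 + 3·2 = 86
B: 3·3 + 9·1 + 7·0 + 2·3 + 3·3 = 33
E: 3·2 + 9·3 + 7·2 + 2·4 + 3·4 = 67
C: 3·1 + 9·2 + 7·1 + 2·1 + 3·0 = 30
A: 3·0 + 9·0 + 7·3 + 2·0 + 3·1 = 24
D has the highest Borda score (86).

D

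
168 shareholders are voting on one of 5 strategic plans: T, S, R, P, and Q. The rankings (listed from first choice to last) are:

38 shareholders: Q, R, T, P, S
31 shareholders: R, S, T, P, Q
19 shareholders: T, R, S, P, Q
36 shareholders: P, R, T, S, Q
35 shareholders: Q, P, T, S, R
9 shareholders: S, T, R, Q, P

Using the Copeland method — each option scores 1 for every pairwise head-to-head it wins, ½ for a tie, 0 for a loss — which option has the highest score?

R

T: beats S, P, and Q; loses to R → score 3.
S: beats Q; loses to T, R, and P → score 1.
R: beats T, S, P, and Q → score 4.
P: beats S and Q; loses to T and R → score 2.
Q: loses to T, S, R, and P → score 0.
R has the best pairwise record.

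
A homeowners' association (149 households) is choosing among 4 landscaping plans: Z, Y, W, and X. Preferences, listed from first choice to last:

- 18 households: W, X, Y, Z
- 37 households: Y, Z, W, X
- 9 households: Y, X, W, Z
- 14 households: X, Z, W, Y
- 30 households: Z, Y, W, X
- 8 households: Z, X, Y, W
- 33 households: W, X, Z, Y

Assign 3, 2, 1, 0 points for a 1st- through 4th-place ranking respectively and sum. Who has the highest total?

Z

Z: 18·0 + 37·2 + 9·0 + 14·2 + 30·3 + 8·3 + 33·1 = 249
Y: 18·1 + 37·3 + 9·3 + 14·0 + 30·2 + 8·1 + 33·0 = 224
W: 18·3 + 37·1 + 9·1 + 14·1 + 30·1 + 8·0 + 33·3 = 243
X: 18·2 + 37·0 + 9·2 + 14·3 + 30·0 + 8·2 + 33·2 = 178
Z has the highest Borda score (249).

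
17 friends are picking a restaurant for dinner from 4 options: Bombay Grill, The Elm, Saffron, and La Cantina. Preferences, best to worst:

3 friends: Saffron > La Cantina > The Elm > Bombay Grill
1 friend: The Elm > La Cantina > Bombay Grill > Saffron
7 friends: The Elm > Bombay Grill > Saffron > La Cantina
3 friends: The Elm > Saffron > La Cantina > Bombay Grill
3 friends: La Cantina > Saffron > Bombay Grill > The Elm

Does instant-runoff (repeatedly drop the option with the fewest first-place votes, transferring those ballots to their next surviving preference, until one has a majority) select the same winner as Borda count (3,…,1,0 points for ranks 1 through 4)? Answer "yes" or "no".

yes

Instant-runoff — R1 Bombay Grill 0, The Elm 11, Saffron 3, La Cantina 3 (The Elm winner). Winner: The Elm.
Borda — scores: Bombay Grill 18, The Elm 36, Saffron 28, La Cantina 20. Winner: The Elm.
The two methods agree.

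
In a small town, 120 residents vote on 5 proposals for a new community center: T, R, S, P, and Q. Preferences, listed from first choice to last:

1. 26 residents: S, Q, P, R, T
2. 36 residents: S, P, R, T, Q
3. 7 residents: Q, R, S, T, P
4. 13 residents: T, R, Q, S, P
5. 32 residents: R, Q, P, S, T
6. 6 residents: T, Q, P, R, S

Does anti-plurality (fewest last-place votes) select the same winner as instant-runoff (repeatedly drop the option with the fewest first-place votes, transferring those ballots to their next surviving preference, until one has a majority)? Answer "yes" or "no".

Anti-plurality — last-place votes: T 58, R 0, S 6, P 20, Q 36. Winner: R.
Instant-runoff — R1 T 19, R 32, S 62, P 0, Q 7 (S winner). Winner: S.
The two methods disagree.

no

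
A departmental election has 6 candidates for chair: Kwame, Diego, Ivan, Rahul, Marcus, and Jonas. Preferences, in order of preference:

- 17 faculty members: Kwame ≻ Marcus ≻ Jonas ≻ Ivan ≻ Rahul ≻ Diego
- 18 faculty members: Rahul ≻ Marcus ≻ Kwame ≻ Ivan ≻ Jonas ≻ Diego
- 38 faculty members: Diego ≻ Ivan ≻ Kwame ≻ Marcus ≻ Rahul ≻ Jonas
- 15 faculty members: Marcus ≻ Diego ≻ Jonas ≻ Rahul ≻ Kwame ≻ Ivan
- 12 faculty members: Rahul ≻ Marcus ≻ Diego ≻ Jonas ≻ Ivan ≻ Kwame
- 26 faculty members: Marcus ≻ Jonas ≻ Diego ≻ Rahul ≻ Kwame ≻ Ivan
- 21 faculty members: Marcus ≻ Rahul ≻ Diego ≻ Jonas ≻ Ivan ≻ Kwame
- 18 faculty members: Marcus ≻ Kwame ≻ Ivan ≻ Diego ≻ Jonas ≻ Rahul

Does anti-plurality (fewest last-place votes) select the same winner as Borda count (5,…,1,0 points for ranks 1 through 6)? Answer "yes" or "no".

yes

Anti-plurality — last-place votes: Kwame 33, Diego 35, Ivan 41, Rahul 18, Marcus 0, Jonas 38. Winner: Marcus.
Borda — scores: Kwame 366, Diego 463, Ivan 309, Rahul 371, Marcus 664, Jonas 302. Winner: Marcus.
The two methods agree.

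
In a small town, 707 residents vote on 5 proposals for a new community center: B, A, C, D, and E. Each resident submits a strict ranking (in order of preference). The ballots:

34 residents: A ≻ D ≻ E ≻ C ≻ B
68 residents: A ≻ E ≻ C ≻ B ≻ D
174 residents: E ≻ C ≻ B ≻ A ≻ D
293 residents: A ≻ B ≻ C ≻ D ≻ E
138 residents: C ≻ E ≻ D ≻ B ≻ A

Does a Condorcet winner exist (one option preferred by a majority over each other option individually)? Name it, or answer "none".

A

A vs B: 395–312 for A.
A vs C: 395–312 for A.
A vs D: 569–138 for A.
A vs E: 395–312 for A.
A beats every other option head-to-head.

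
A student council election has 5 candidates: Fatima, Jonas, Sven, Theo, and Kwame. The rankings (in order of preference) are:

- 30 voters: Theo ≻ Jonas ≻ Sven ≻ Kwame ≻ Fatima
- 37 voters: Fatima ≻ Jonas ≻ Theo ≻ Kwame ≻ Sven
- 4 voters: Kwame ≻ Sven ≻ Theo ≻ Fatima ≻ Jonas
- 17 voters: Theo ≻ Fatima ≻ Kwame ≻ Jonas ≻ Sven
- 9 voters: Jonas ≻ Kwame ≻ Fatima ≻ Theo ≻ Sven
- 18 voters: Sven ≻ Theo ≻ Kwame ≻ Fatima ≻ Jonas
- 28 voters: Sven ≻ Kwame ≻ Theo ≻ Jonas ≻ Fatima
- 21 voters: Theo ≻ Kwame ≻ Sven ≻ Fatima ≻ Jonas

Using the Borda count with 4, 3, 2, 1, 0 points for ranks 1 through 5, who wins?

Fatima: 30·0 + 37·4 + 4·1 + 17·3 + 9·2 + 18·1 + 28·0 + 21·1 = 260
Jonas: 30·3 + 37·3 + 4·0 + 17·1 + 9·4 + 18·0 + 28·1 + 21·0 = 282
Sven: 30·2 + 37·0 + 4·3 + 17·0 + 9·0 + 18·4 + 28·4 + 21·2 = 298
Theo: 30·4 + 37·2 + 4·2 + 17·4 + 9·1 + 18·3 + 28·2 + 21·4 = 473
Kwame: 30·1 + 37·1 + 4·4 + 17·2 + 9·3 + 18·2 + 28·3 + 21·3 = 327
Theo has the highest Borda score (473).

Theo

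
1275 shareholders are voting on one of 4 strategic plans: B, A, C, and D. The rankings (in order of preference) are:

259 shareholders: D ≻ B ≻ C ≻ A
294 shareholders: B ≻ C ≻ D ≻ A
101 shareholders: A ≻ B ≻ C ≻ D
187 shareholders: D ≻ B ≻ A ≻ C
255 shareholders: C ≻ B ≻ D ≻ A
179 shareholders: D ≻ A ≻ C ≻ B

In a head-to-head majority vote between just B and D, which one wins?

Voters preferring B to D: 650; preferring D to B: 625.
B wins the head-to-head.

B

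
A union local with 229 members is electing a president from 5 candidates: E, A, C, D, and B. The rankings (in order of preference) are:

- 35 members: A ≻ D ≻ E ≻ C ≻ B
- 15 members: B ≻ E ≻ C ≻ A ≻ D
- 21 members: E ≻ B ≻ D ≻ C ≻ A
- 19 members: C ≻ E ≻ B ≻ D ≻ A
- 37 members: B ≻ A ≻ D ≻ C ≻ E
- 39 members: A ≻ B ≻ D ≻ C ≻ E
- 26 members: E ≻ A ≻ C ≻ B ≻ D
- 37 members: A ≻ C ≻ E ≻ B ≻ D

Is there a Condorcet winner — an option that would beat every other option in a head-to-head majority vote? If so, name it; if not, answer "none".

A

A vs E: 148–81 for A.
A vs C: 174–55 for A.
A vs D: 189–40 for A.
A vs B: 137–92 for A.
A beats every other option head-to-head.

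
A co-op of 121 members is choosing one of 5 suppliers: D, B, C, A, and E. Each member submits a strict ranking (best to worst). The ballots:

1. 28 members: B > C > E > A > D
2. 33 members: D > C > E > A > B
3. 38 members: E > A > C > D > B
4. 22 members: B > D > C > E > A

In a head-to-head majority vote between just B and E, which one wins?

E

Voters preferring B to E: 50; preferring E to B: 71.
E wins the head-to-head.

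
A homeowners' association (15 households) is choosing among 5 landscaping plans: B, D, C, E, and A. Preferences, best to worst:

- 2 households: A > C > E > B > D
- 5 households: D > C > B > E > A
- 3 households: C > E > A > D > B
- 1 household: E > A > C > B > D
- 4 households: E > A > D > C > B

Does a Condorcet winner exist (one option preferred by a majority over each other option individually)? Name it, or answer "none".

none

Checking pairwise contests:
D beats B 12–3.
E beats D 10–5.
D beats C 9–6.
C beats E 10–5.
C beats A 8–7.
Every option loses at least one head-to-head, so there is no Condorcet winner.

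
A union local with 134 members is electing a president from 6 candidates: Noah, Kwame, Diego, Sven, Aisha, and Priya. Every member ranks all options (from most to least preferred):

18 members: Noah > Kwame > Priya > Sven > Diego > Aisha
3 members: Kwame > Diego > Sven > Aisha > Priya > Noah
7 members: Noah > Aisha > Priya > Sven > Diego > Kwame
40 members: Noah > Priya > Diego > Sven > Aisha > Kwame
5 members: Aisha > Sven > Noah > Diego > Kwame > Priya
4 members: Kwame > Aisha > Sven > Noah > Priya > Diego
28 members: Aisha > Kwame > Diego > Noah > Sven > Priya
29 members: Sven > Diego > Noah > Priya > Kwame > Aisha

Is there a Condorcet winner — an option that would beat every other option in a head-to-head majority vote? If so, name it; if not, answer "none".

Noah vs Kwame: 99–35 for Noah.
Noah vs Diego: 74–60 for Noah.
Noah vs Sven: 93–41 for Noah.
Noah vs Aisha: 94–40 for Noah.
Noah vs Priya: 131–3 for Noah.
Noah beats every other option head-to-head.

Noah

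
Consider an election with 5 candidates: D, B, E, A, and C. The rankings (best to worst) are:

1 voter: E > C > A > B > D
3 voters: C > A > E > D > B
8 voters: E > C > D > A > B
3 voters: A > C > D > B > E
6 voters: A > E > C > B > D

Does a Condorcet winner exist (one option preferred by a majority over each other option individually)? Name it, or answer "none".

Checking pairwise contests:
E beats D 18–3.
D beats B 14–7.
A beats E 12–9.
C beats A 12–9.
E beats C 15–6.
Every option loses at least one head-to-head, so there is no Condorcet winner.

none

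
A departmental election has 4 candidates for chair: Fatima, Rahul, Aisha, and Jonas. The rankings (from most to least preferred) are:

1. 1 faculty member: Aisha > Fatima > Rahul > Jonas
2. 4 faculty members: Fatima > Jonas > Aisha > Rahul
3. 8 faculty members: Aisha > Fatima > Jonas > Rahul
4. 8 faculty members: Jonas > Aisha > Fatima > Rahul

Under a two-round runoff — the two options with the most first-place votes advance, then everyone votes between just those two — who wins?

Jonas

Round 1 first-place votes: Fatima 4, Rahul 0, Aisha 9, Jonas 8.
Aisha and Jonas advance.
Runoff: Aisha is preferred to Jonas by 9 voters; Jonas by 12.
Jonas wins the runoff.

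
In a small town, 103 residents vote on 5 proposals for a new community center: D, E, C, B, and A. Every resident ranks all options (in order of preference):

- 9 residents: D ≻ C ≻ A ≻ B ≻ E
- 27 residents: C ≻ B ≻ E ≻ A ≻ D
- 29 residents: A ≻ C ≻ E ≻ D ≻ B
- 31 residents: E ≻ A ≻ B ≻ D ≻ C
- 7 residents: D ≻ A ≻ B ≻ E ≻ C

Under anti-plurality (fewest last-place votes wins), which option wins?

A

Last-place votes: D 27, E 9, C 38, B 29, A 0.
A is ranked last by the fewest voters, so A wins.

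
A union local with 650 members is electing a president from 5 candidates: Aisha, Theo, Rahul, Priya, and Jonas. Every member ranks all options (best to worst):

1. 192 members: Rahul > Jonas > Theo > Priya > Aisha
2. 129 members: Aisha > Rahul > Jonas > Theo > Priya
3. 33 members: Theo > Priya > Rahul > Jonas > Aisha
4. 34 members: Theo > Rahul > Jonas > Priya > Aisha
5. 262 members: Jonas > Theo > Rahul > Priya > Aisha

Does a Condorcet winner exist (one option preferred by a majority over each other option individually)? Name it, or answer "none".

Checking pairwise contests:
Theo beats Aisha 521–129.
Jonas beats Theo 583–67.
Theo beats Rahul 329–321.
Theo beats Priya 650–0.
Rahul beats Jonas 388–262.
Every option loses at least one head-to-head, so there is no Condorcet winner.

none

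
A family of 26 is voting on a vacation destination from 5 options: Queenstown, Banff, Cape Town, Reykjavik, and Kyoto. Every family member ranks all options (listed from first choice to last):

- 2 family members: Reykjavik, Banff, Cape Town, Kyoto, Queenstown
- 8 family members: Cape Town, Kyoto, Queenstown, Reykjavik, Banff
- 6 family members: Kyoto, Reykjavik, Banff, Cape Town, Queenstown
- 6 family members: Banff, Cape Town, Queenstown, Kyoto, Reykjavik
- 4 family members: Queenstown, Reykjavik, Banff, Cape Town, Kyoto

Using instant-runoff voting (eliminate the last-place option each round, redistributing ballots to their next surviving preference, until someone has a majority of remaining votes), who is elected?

Round 1: Queenstown 4, Banff 6, Cape Town 8, Reykjavik 2, Kyoto 6. Eliminate Reykjavik.
Round 2: Queenstown 4, Banff 8, Cape Town 8, Kyoto 6. Eliminate Queenstown.
Round 3: Banff 12, Cape Town 8, Kyoto 6. Eliminate Kyoto.
Round 4: Banff 18, Cape Town 8. Banff has a majority.

Banff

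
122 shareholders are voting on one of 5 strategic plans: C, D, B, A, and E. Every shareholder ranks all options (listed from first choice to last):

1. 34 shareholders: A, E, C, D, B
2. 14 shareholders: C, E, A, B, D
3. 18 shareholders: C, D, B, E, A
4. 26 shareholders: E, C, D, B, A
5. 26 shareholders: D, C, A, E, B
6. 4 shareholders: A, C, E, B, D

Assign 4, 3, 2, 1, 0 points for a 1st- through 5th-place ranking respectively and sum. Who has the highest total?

C: 34·2 + 14·4 + 18·4 + 26·3 + 26·3 + 4·3 = 364
D: 34·1 + 14·0 + 18·3 + 26·2 + 26·4 + 4·0 = 244
B: 34·0 + 14·1 + 18·2 + 26·1 + 26·0 + 4·1 = 80
A: 34·4 + 14·2 + 18·0 + 26·0 + 26·2 + 4·4 = 232
E: 34·3 + 14·3 + 18·1 + 26·4 + 26·1 + 4·2 = 300
C has the highest Borda score (364).

C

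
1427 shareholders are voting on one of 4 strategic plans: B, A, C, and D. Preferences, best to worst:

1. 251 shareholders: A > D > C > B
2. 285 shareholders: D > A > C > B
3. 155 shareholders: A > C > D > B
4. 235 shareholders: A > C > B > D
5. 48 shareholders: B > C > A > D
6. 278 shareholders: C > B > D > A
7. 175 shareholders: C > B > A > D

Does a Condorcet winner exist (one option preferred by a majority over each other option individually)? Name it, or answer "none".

A vs B: 926–501 for A.
A vs C: 926–501 for A.
A vs D: 864–563 for A.
A beats every other option head-to-head.

A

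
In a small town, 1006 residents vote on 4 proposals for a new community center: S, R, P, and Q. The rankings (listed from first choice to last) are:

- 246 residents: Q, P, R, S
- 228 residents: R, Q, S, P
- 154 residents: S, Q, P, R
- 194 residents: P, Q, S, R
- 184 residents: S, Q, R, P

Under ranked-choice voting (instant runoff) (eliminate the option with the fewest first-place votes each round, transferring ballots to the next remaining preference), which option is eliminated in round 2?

Round 1: S 338, R 228, P 194, Q 246. Eliminate P.
Round 2: S 338, R 228, Q 440. Eliminate R.

R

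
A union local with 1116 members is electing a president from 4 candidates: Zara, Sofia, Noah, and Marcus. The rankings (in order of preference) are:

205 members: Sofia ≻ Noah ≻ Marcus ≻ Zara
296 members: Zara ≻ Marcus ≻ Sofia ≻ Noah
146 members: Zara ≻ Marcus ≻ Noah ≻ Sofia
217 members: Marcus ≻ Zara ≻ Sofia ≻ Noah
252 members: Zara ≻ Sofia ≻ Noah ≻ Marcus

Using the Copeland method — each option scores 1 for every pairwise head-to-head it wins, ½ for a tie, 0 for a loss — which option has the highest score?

Zara

Zara: beats Sofia, Noah, and Marcus → score 3.
Sofia: beats Noah; loses to Zara and Marcus → score 1.
Noah: loses to Zara, Sofia, and Marcus → score 0.
Marcus: beats Sofia and Noah; loses to Zara → score 2.
Zara has the best pairwise record.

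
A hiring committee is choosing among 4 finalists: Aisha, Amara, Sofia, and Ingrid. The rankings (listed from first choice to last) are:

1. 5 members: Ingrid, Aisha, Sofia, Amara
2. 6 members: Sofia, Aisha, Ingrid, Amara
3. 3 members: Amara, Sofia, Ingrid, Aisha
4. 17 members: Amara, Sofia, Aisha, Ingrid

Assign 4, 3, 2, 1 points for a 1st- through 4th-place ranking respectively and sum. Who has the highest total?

Sofia

Aisha: 5·3 + 6·3 + 3·1 + 17·2 = 70
Amara: 5·1 + 6·1 + 3·4 + 17·4 = 91
Sofia: 5·2 + 6·4 + 3·3 + 17·3 = 94
Ingrid: 5·4 + 6·2 + 3·2 + 17·1 = 55
Sofia has the highest Borda score (94).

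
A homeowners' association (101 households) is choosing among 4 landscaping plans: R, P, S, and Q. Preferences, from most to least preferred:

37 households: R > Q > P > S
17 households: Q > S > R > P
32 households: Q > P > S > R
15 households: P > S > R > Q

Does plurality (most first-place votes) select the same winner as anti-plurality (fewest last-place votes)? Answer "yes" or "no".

yes

Plurality — first-place votes: R 37, P 15, S 0, Q 49. Winner: Q.
Anti-plurality — last-place votes: R 32, P 17, S 37, Q 15. Winner: Q.
The two methods agree.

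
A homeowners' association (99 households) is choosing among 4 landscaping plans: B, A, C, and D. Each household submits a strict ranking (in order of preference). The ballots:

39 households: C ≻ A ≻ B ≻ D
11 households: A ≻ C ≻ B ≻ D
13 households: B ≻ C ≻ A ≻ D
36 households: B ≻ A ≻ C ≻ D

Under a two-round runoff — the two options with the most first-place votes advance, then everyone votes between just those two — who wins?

C

Round 1 first-place votes: B 49, A 11, C 39, D 0.
B and C advance.
Runoff: B is preferred to C by 49 voters; C by 50.
C wins the runoff.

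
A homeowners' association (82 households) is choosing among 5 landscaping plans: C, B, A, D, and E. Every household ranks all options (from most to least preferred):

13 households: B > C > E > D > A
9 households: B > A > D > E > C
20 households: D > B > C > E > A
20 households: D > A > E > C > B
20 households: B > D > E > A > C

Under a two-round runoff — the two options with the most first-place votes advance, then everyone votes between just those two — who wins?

Round 1 first-place votes: C 0, B 42, A 0, D 40, E 0.
B and D advance.
Runoff: B is preferred to D by 42 voters; D by 40.
B wins the runoff.

B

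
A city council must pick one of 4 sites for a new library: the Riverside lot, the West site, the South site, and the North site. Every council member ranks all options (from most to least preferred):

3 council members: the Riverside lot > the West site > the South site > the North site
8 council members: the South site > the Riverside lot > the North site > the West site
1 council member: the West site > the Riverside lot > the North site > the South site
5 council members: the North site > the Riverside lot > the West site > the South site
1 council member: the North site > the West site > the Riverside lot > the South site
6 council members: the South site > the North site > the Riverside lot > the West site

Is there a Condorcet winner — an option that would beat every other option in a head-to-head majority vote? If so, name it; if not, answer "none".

the South site

the South site vs the Riverside lot: 14–10 for the South site.
the South site vs the West site: 14–10 for the South site.
the South site vs the North site: 17–7 for the South site.
the South site beats every other option head-to-head.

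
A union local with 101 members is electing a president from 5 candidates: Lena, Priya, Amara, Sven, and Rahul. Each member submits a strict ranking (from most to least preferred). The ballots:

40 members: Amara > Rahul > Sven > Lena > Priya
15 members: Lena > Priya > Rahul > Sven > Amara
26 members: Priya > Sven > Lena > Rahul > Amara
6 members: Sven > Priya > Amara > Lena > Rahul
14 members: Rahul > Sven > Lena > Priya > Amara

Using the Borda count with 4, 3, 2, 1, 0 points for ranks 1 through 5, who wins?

Lena: 40·1 + 15·4 + 26·2 + 6·1 + 14·2 = 186
Priya: 40·0 + 15·3 + 26·4 + 6·3 + 14·1 = 181
Amara: 40·4 + 15·0 + 26·0 + 6·2 + 14·0 = 172
Sven: 40·2 + 15·1 + 26·3 + 6·4 + 14·3 = 239
Rahul: 40·3 + 15·2 + 26·1 + 6·0 + 14·4 = 232
Sven has the highest Borda score (239).

Sven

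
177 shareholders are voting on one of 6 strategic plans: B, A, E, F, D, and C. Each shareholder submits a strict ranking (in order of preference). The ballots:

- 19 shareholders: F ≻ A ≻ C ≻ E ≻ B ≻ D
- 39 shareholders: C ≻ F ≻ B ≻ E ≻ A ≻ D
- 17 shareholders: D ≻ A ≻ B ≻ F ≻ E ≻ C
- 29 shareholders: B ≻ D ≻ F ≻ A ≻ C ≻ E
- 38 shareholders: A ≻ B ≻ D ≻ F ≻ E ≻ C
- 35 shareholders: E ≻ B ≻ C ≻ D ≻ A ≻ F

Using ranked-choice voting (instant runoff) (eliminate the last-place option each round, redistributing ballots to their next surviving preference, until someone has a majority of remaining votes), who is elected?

A

Round 1: B 29, A 38, E 35, F 19, D 17, C 39. Eliminate D.
Round 2: B 29, A 55, E 35, F 19, C 39. Eliminate F.
Round 3: B 29, A 74, E 35, C 39. Eliminate B.
Round 4: A 103, E 35, C 39. A has a majority.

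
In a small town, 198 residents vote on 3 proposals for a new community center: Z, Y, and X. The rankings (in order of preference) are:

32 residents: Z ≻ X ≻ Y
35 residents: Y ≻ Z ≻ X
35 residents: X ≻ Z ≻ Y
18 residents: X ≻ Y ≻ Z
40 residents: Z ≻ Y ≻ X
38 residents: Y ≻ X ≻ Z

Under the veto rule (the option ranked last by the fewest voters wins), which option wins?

Z

Last-place votes: Z 56, Y 67, X 75.
Z is ranked last by the fewest voters, so Z wins.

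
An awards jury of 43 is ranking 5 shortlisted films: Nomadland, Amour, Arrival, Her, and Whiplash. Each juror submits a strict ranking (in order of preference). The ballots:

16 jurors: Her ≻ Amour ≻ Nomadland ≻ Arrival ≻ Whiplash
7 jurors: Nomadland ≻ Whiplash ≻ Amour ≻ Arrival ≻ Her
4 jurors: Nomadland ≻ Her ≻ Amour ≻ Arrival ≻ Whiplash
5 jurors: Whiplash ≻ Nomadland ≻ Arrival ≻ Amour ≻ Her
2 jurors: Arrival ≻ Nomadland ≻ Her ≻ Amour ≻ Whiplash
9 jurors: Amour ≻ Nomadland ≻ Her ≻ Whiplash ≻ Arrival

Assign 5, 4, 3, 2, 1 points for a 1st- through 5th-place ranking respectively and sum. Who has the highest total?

Nomadland

Nomadland: 16·3 + 7·5 + 4·5 + 5·4 + 2·4 + 9·4 = 167
Amour: 16·4 + 7·3 + 4·3 + 5·2 + 2·2 + 9·5 = 156
Arrival: 16·2 + 7·2 + 4·2 + 5·3 + 2·5 + 9·1 = 88
Her: 16·5 + 7·1 + 4·4 + 5·1 + 2·3 + 9·3 = 141
Whiplash: 16·1 + 7·4 + 4·1 + 5·5 + 2·1 + 9·2 = 93
Nomadland has the highest Borda score (167).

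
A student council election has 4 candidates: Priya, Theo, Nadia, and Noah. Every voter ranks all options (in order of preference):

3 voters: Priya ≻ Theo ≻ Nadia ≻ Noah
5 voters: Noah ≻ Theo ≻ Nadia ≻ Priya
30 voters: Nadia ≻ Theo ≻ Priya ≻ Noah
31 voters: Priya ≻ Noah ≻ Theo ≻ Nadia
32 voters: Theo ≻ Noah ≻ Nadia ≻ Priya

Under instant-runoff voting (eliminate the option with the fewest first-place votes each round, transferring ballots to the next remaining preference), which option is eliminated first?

Noah

Round 1: Priya 34, Theo 32, Nadia 30, Noah 5. Eliminate Noah.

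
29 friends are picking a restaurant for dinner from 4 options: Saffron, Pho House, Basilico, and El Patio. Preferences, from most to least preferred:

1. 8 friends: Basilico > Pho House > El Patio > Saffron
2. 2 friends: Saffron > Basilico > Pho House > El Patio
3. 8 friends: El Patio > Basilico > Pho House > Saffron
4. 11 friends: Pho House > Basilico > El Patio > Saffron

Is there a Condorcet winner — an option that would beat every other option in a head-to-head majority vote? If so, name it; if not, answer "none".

Basilico

Basilico vs Saffron: 27–2 for Basilico.
Basilico vs Pho House: 18–11 for Basilico.
Basilico vs El Patio: 21–8 for Basilico.
Basilico beats every other option head-to-head.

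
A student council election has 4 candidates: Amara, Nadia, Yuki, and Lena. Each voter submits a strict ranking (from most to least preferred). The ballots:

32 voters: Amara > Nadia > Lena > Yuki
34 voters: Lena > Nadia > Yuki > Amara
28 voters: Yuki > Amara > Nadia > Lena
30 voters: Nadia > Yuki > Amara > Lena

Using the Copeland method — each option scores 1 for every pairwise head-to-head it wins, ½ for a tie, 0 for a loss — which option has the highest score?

Amara: beats Lena; loses to Nadia and Yuki → score 1.
Nadia: beats Amara, Yuki, and Lena → score 3.
Yuki: beats Amara; loses to Nadia and Lena → score 1.
Lena: beats Yuki; loses to Amara and Nadia → score 1.
Nadia has the best pairwise record.

Nadia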